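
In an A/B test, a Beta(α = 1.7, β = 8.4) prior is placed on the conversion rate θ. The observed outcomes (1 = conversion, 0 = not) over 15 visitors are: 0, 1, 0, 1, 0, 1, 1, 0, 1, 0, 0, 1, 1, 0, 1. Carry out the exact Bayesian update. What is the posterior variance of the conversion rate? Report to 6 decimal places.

The Beta prior is conjugate to a Binomial/Bernoulli likelihood; the update adds successes to α and failures to β.
Posterior: Beta(α+k, β+n−k) = Beta(1.7+8, 8.4+7) = Beta(9.7, 15.4).
Var = αβ/((α+β)²(α+β+1)) = 9.7·15.4/(25.1²·26.1) = 0.009085.

0.009085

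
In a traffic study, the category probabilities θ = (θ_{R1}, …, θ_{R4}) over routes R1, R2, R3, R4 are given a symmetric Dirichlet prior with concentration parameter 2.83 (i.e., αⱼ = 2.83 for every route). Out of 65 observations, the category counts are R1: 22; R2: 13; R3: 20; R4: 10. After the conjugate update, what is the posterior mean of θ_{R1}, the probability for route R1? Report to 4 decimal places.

0.3253

The Dirichlet prior is conjugate to the Multinomial likelihood: each posterior αⱼ = prior αⱼ + observed count nⱼ.
Posterior concentration: (24.83, 15.83, 22.83, 12.83), total = 76.32.
E[θ_{R1}|data] = α_{R1}/Σα = 24.83/76.32 = 0.3253.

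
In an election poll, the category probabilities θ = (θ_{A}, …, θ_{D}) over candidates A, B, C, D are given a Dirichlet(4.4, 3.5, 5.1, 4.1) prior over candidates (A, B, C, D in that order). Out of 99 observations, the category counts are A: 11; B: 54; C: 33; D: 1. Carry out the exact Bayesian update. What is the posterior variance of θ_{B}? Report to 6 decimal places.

The Dirichlet prior is conjugate to the Multinomial likelihood: each posterior αⱼ = prior αⱼ + observed count nⱼ.
Posterior concentration: (15.4, 57.5, 38.1, 5.1), total = 116.1.
Var[θ_j] = α_j(Σα−α_j)/((Σα)²(Σα+1)) = 57.5·58.6/(116.1²·117.1) = 0.002135.

0.002135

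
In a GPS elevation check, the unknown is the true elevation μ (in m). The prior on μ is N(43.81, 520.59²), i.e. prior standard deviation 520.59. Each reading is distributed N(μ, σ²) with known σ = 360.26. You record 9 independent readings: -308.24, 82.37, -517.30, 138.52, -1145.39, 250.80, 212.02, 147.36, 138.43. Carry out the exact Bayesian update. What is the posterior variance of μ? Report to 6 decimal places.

13692.235797

For Normal data with known variance σ², a Normal(μ₀, σ₀²) prior on μ is conjugate. Posterior precision = 1/σ₀² + n/σ²; posterior mean is the precision-weighted average of μ₀ and x̄.
σ₀² = 520.59² = 271013.9481, σ² = 360.26² = 129787.2676; σ² + n·σ₀² = 129787.2676 + 9·271013.9481 = 2568912.8005.
Posterior precision = 1/σ₀² + n/σ² = 1/271013.9481 + 9/129787.2676 = (σ² + n·σ₀²)/(σ₀²σ²) = 2568912.8005/(271013.9481·129787.2676); posterior variance σₙ² = σ₀²σ²/(σ² + n·σ₀²) = 271013.9481·129787.2676/2568912.8005 = 13692.235797.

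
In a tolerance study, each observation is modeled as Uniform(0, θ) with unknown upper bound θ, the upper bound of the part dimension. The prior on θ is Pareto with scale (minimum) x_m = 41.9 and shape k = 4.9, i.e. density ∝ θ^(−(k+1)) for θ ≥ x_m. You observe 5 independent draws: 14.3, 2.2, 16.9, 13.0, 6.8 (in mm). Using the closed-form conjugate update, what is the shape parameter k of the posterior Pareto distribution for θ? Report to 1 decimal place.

A Pareto(scale x_m, shape k) prior on the upper bound θ of Uniform(0, θ) is conjugate: posterior is Pareto(max(x_m, max xᵢ), k + n).
Sample maximum = 16.9; prior scale x_m = 41.9 → posterior scale = max = 41.9.
Posterior shape = 4.9 + 5 = 9.9.
Posterior shape k = 9.9.

9.9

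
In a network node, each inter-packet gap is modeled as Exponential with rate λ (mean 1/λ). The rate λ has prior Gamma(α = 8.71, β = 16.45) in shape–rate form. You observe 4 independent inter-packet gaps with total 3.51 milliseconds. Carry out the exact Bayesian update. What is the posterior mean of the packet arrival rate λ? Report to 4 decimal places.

With a Gamma(shape α, rate β) prior on the exponential rate λ, the posterior after n observations with total T = Σxᵢ is Gamma(α+n, β+T).
Posterior: Gamma(8.71+4, 16.45+3.51) = Gamma(12.71, 19.96).
Posterior mean of λ = α/β = 12.71/19.96 = 0.6368.

0.6368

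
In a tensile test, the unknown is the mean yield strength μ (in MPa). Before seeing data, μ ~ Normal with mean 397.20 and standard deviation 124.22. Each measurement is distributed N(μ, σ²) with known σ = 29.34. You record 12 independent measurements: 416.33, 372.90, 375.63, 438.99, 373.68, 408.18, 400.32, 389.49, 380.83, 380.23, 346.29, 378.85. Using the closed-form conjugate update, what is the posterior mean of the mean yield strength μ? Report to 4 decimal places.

388.5170

For Normal data with known variance σ², a Normal(μ₀, σ₀²) prior on μ is conjugate. Posterior precision = 1/σ₀² + n/σ²; posterior mean is the precision-weighted average of μ₀ and x̄.
Σxᵢ = 416.33 + 372.90 + 375.63 + 438.99 + 373.68 + 408.18 + 400.32 + 389.49 + 380.83 + 380.23 + 346.29 + 378.85 = 4661.72, so n·x̄ = 4661.72.
σ₀² = 124.22² = 15430.6084, σ² = 29.34² = 860.8356; σ² + n·σ₀² = 860.8356 + 12·15430.6084 = 186028.1364.
Posterior mean = (μ₀/σ₀² + n·x̄/σ²)/(1/σ₀² + n/σ²) = (σ²·μ₀ + σ₀²·n·x̄)/(σ² + n·σ₀²) = (860.8356·397.20 + 15430.6084·4661.72)/186028.1364 = 72275099.690768/186028.1364 = 388.5170.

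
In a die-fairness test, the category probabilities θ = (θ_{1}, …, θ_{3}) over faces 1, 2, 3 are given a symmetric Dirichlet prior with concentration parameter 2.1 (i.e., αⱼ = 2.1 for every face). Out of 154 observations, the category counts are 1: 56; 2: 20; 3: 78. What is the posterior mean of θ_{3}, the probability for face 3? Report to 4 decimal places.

The Dirichlet prior is conjugate to the Multinomial likelihood: each posterior αⱼ = prior αⱼ + observed count nⱼ.
Posterior concentration: (58.1, 22.1, 80.1), total = 160.3.
E[θ_{3}|data] = α_{3}/Σα = 80.1/160.3 = 0.4997.

0.4997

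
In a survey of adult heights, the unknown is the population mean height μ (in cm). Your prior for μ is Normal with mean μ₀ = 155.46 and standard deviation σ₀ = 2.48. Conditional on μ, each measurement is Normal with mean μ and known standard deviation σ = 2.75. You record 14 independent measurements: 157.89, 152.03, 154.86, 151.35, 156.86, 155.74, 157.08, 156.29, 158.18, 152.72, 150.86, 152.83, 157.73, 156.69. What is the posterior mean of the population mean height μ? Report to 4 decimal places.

155.1100

For Normal data with known variance σ², a Normal(μ₀, σ₀²) prior on μ is conjugate. Posterior precision = 1/σ₀² + n/σ²; posterior mean is the precision-weighted average of μ₀ and x̄.
Σxᵢ = 157.89 + 152.03 + 154.86 + 151.35 + 156.86 + 155.74 + 157.08 + 156.29 + 158.18 + 152.72 + 150.86 + 152.83 + 157.73 + 156.69 = 2171.11, so n·x̄ = 2171.11.
σ₀² = 2.48² = 6.1504, σ² = 2.75² = 7.5625; σ² + n·σ₀² = 7.5625 + 14·6.1504 = 93.6681.
Posterior mean = (μ₀/σ₀² + n·x̄/σ²)/(1/σ₀² + n/σ²) = (σ²·μ₀ + σ₀²·n·x̄)/(σ² + n·σ₀²) = (7.5625·155.46 + 6.1504·2171.11)/93.6681 = 14528.861194/93.6681 = 155.1100.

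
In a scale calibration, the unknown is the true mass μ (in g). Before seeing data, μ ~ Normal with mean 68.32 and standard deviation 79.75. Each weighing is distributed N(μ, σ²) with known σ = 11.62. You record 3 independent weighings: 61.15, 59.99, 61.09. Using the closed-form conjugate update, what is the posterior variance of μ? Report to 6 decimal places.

44.691863

For Normal data with known variance σ², a Normal(μ₀, σ₀²) prior on μ is conjugate. Posterior precision = 1/σ₀² + n/σ²; posterior mean is the precision-weighted average of μ₀ and x̄.
σ₀² = 79.75² = 6360.0625, σ² = 11.62² = 135.0244; σ² + n·σ₀² = 135.0244 + 3·6360.0625 = 19215.2119.
Posterior precision = 1/σ₀² + n/σ² = 1/6360.0625 + 3/135.0244 = (σ² + n·σ₀²)/(σ₀²σ²) = 19215.2119/(6360.0625·135.0244); posterior variance σₙ² = σ₀²σ²/(σ² + n·σ₀²) = 6360.0625·135.0244/19215.2119 = 44.691863.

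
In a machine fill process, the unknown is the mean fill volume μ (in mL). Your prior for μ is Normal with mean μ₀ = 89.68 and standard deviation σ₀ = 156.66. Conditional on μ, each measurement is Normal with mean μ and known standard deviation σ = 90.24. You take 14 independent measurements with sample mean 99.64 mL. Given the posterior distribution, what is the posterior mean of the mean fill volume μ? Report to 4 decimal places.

99.4094

For Normal data with known variance σ², a Normal(μ₀, σ₀²) prior on μ is conjugate. Posterior precision = 1/σ₀² + n/σ²; posterior mean is the precision-weighted average of μ₀ and x̄.
n·x̄ = 14·99.64 = 1394.96.
σ₀² = 156.66² = 24542.3556, σ² = 90.24² = 8143.2576; σ² + n·σ₀² = 8143.2576 + 14·24542.3556 = 351736.236.
Posterior mean = (μ₀/σ₀² + n·x̄/σ²)/(1/σ₀² + n/σ²) = (σ²·μ₀ + σ₀²·n·x̄)/(σ² + n·σ₀²) = (8143.2576·89.68 + 24542.3556·1394.96)/351736.236 = 34965891.709344/351736.236 = 99.4094.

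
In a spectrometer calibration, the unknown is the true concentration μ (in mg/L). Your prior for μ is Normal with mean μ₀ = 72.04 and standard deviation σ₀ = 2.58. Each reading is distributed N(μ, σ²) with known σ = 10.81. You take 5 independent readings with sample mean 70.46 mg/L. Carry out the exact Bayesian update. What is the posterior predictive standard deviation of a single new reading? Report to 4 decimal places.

11.0470

For Normal data with known variance σ², a Normal(μ₀, σ₀²) prior on μ is conjugate. Posterior precision = 1/σ₀² + n/σ²; posterior mean is the precision-weighted average of μ₀ and x̄.
σ₀² = 2.58² = 6.6564, σ² = 10.81² = 116.8561; σ² + n·σ₀² = 116.8561 + 5·6.6564 = 150.1381.
Posterior precision = 1/σ₀² + n/σ² = 1/6.6564 + 5/116.8561 = (σ² + n·σ₀²)/(σ₀²σ²) = 150.1381/(6.6564·116.8561); posterior variance σₙ² = σ₀²σ²/(σ² + n·σ₀²) = 6.6564·116.8561/150.1381 = 5.180836.
Predictive variance for one new observation = σₙ² + σ² = 6.6564·116.8561/150.1381 + 116.8561 = σ²·(σ₀² + 150.1381)/150.1381 = 116.8561·156.7945/150.1381 = 122.036936; SD = √(116.8561·156.7945/150.1381) = 11.0470.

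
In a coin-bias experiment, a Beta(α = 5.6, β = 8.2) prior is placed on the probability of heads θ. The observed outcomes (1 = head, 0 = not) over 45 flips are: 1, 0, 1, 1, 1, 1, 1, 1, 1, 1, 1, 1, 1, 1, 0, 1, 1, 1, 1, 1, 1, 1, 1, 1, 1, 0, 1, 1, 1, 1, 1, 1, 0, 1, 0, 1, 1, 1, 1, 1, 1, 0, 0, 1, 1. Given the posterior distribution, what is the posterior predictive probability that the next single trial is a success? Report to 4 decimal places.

The Beta prior is conjugate to a Binomial/Bernoulli likelihood; the update adds successes to α and failures to β.
Posterior: Beta(α+k, β+n−k) = Beta(5.6+38, 8.2+7) = Beta(43.6, 15.2).
For a single future Bernoulli trial, P(success | data) = α/(α+β) = 0.7415.

0.7415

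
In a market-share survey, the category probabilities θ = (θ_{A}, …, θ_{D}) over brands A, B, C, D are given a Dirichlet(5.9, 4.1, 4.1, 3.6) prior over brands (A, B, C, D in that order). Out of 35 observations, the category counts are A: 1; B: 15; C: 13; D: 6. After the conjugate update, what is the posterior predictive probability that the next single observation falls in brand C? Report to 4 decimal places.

The Dirichlet prior is conjugate to the Multinomial likelihood: each posterior αⱼ = prior αⱼ + observed count nⱼ.
Posterior concentration: (6.9, 19.1, 17.1, 9.6), total = 52.7.
P(next = C | data) = α_{C}/Σα = 0.3245.

0.3245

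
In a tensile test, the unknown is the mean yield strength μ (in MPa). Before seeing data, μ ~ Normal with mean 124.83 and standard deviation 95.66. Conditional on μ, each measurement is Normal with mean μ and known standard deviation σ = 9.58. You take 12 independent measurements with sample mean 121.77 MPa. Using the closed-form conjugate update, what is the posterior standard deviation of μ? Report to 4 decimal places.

For Normal data with known variance σ², a Normal(μ₀, σ₀²) prior on μ is conjugate. Posterior precision = 1/σ₀² + n/σ²; posterior mean is the precision-weighted average of μ₀ and x̄.
σ₀² = 95.66² = 9150.8356, σ² = 9.58² = 91.7764; σ² + n·σ₀² = 91.7764 + 12·9150.8356 = 109901.8036.
Posterior precision = 1/σ₀² + n/σ² = 1/9150.8356 + 12/91.7764 = (σ² + n·σ₀²)/(σ₀²σ²) = 109901.8036/(9150.8356·91.7764); posterior variance σₙ² = σ₀²σ²/(σ² + n·σ₀²) = 9150.8356·91.7764/109901.8036 = 7.641647.
Posterior SD = √σₙ² = √(9150.8356·91.7764/109901.8036) = 2.7644.

2.7644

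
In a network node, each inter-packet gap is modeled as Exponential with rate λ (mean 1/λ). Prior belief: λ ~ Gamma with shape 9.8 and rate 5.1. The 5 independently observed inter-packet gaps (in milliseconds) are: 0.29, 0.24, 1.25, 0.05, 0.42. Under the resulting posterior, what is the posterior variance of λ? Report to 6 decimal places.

0.273960

With a Gamma(shape α, rate β) prior on the exponential rate λ, the posterior after n observations with total T = Σxᵢ is Gamma(α+n, β+T).
Sum of observations T = 2.25 milliseconds; n = 5.
Posterior: Gamma(9.8+5, 5.1+2.25) = Gamma(14.8, 7.35).
Var = α/β² = 0.273960.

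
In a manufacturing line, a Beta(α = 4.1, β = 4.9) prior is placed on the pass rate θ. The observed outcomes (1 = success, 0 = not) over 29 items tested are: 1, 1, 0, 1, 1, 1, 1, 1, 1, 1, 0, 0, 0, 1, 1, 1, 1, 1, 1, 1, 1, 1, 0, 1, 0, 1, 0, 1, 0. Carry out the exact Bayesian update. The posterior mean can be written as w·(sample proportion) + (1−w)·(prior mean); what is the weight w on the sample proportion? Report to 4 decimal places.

The Beta prior is conjugate to a Binomial/Bernoulli likelihood; the update adds successes to α and failures to β.
Posterior mean = (α₀+k)/(α₀+β₀+n) = [n/(α₀+β₀+n)]·(k/n) + [(α₀+β₀)/(α₀+β₀+n)]·α₀/(α₀+β₀), so only n and the prior enter the weight.
The weight on the data is w = n/(α₀+β₀+n) = 29/(4.1+4.9+29) = 29/38.0 = 0.7632.

0.7632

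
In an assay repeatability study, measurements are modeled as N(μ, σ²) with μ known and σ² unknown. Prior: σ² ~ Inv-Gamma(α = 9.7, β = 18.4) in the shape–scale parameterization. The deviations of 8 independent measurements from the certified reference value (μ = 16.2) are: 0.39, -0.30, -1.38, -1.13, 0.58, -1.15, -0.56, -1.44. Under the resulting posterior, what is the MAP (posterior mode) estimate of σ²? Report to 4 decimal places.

With known mean μ and an Inverse-Gamma(α, β) prior on σ², the Normal likelihood is conjugate: posterior is Inv-Gamma(α + n/2, β + Σ(xᵢ−μ)²/2).
Σ(xᵢ−μ)² = (0.39)² + (-0.30)² + (-1.38)² + (-1.13)² + (0.58)² + (-1.15)² + (-0.56)² + (-1.44)² = 7.4695.
Posterior: Inv-Gamma(9.7 + 8/2, 18.4 + 7.4695/2) = Inv-Gamma(13.70, 22.13475).
Mode = β/(α+1) = 22.13475/14.70 = 1.5058.

1.5058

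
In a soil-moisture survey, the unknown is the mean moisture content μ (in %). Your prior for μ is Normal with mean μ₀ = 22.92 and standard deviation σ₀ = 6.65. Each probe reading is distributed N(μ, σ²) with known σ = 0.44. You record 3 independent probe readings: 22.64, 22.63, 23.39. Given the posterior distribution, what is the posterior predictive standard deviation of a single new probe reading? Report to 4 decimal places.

0.5080

For Normal data with known variance σ², a Normal(μ₀, σ₀²) prior on μ is conjugate. Posterior precision = 1/σ₀² + n/σ²; posterior mean is the precision-weighted average of μ₀ and x̄.
σ₀² = 6.65² = 44.2225, σ² = 0.44² = 0.1936; σ² + n·σ₀² = 0.1936 + 3·44.2225 = 132.8611.
Posterior precision = 1/σ₀² + n/σ² = 1/44.2225 + 3/0.1936 = (σ² + n·σ₀²)/(σ₀²σ²) = 132.8611/(44.2225·0.1936); posterior variance σₙ² = σ₀²σ²/(σ² + n·σ₀²) = 44.2225·0.1936/132.8611 = 0.064439.
Predictive variance for one new observation = σₙ² + σ² = 44.2225·0.1936/132.8611 + 0.1936 = σ²·(σ₀² + 132.8611)/132.8611 = 0.1936·177.0836/132.8611 = 0.258039; SD = √(0.1936·177.0836/132.8611) = 0.5080.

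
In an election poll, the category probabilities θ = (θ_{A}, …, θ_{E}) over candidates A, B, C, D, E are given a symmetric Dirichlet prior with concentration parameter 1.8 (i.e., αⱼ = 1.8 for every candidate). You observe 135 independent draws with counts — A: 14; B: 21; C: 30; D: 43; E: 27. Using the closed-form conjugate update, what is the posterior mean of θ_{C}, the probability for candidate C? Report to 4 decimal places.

0.2208

The Dirichlet prior is conjugate to the Multinomial likelihood: each posterior αⱼ = prior αⱼ + observed count nⱼ.
Posterior concentration: (15.8, 22.8, 31.8, 44.8, 28.8), total = 144.0.
E[θ_{C}|data] = α_{C}/Σα = 31.8/144.0 = 0.2208.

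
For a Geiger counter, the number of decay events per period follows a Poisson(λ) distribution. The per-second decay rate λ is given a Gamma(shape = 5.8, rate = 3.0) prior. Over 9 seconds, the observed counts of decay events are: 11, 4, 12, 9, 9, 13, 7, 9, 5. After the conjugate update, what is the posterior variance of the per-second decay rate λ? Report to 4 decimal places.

With a Gamma(shape α, rate β) prior, the Poisson likelihood is conjugate: the posterior is Gamma(α + ΣXᵢ, β + n).
Sum of counts S = 79 over n = 9 seconds.
Posterior: Gamma(α+S, β+n) = Gamma(5.8+79, 3.0+9) = Gamma(84.8, 12.0).
Var = α/β² = 84.8/12.0² = 0.5889.

0.5889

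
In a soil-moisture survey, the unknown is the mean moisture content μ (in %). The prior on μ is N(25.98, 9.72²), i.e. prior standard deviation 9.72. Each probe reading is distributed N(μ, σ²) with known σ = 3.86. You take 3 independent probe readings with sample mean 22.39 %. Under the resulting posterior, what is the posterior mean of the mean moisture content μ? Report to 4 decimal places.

22.5693

For Normal data with known variance σ², a Normal(μ₀, σ₀²) prior on μ is conjugate. Posterior precision = 1/σ₀² + n/σ²; posterior mean is the precision-weighted average of μ₀ and x̄.
n·x̄ = 3·22.39 = 67.17.
σ₀² = 9.72² = 94.4784, σ² = 3.86² = 14.8996; σ² + n·σ₀² = 14.8996 + 3·94.4784 = 298.3348.
Posterior mean = (μ₀/σ₀² + n·x̄/σ²)/(1/σ₀² + n/σ²) = (σ²·μ₀ + σ₀²·n·x̄)/(σ² + n·σ₀²) = (14.8996·25.98 + 94.4784·67.17)/298.3348 = 6733.205736/298.3348 = 22.5693.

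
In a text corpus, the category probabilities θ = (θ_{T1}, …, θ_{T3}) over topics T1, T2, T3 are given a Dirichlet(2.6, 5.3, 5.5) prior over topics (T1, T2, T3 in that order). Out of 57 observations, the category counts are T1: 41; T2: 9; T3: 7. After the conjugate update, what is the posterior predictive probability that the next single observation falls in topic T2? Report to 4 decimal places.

0.2031

The Dirichlet prior is conjugate to the Multinomial likelihood: each posterior αⱼ = prior αⱼ + observed count nⱼ.
Posterior concentration: (43.6, 14.3, 12.5), total = 70.4.
P(next = T2 | data) = α_{T2}/Σα = 0.2031.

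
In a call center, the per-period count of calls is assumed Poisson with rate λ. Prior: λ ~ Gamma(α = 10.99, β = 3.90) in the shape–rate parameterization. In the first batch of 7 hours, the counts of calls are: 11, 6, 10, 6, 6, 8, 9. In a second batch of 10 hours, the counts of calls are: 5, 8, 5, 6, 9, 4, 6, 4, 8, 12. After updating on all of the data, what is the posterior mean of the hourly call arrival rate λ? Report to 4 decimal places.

6.4110

With a Gamma(shape α, rate β) prior, the Poisson likelihood is conjugate: the posterior is Gamma(α + ΣXᵢ, β + n).
Batch 1: sum of counts S = 56 over n = 7 hours.
After batch 1: Gamma(α+S, β+n) = Gamma(10.99+56, 3.90+7) = Gamma(66.99, 10.90).
Batch 2: sum of counts S = 67 over n = 10 hours.
After batch 2: Gamma(α+S, β+n) = Gamma(66.99+67, 10.90+10) = Gamma(133.99, 20.90).
Posterior mean = α/β = 133.99/20.90 = 6.4110.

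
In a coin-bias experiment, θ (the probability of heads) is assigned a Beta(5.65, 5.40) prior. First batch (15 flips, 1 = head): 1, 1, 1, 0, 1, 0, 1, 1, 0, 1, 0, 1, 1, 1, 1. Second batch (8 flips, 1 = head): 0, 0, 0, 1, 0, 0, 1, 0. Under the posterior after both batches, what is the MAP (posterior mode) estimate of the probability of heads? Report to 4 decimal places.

0.5507

The Beta prior is conjugate to a Binomial/Bernoulli likelihood; the update adds successes to α and failures to β.
After batch 1: Beta(5.65+11, 5.40+4) = Beta(16.65, 9.40).
After batch 2: Beta(16.65+2, 9.40+6) = Beta(18.65, 15.40).
Mode of Beta(a,b) for a,b>1 is (a−1)/(a+b−2) = 17.65/32.05 = 0.5507.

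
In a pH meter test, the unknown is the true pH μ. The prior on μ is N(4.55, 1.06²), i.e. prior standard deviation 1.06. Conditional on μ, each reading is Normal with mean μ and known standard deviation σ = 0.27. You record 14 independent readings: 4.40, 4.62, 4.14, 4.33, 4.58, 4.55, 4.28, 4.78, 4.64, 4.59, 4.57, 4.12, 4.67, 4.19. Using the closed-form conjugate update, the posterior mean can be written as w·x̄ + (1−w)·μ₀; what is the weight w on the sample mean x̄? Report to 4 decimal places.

For Normal data with known variance σ², a Normal(μ₀, σ₀²) prior on μ is conjugate. Posterior precision = 1/σ₀² + n/σ²; posterior mean is the precision-weighted average of μ₀ and x̄.
σ₀² = 1.06² = 1.1236, σ² = 0.27² = 0.0729. Prior precision 1/σ₀² = 1/1.1236; data precision n/σ² = 14/0.0729.
w = (n/σ²)/(1/σ₀² + n/σ²) = n·σ₀²/(σ² + n·σ₀²) = 14·1.1236/(0.0729 + 14·1.1236) = 15.7304/15.8033 = 0.9954.

0.9954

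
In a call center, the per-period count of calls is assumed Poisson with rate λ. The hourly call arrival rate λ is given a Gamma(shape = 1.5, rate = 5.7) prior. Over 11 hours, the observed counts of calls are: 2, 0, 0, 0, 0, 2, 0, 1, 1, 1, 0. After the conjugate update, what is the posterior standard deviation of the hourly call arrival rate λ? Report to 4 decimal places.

0.1746

With a Gamma(shape α, rate β) prior, the Poisson likelihood is conjugate: the posterior is Gamma(α + ΣXᵢ, β + n).
Sum of counts S = 7 over n = 11 hours.
Posterior: Gamma(α+S, β+n) = Gamma(1.5+7, 5.7+11) = Gamma(8.5, 16.7).
SD = √α/β = √8.5/16.7 = 0.1746.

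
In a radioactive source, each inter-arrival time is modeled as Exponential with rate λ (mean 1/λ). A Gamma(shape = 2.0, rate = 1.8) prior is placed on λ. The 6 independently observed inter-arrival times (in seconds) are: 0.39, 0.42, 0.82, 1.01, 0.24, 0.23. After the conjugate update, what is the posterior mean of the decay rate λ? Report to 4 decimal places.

With a Gamma(shape α, rate β) prior on the exponential rate λ, the posterior after n observations with total T = Σxᵢ is Gamma(α+n, β+T).
Sum of observations T = 3.11 seconds; n = 6.
Posterior: Gamma(2.0+6, 1.8+3.11) = Gamma(8.0, 4.91).
Posterior mean of λ = α/β = 8.0/4.91 = 1.6293.

1.6293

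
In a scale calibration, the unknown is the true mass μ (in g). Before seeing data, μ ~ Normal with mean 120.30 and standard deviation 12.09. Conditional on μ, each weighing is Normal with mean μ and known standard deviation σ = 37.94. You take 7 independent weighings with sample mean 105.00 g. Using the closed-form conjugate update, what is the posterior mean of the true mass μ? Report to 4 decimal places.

113.9431

For Normal data with known variance σ², a Normal(μ₀, σ₀²) prior on μ is conjugate. Posterior precision = 1/σ₀² + n/σ²; posterior mean is the precision-weighted average of μ₀ and x̄.
n·x̄ = 7·105.00 = 735.
σ₀² = 12.09² = 146.1681, σ² = 37.94² = 1439.4436; σ² + n·σ₀² = 1439.4436 + 7·146.1681 = 2462.6203.
Posterior mean = (μ₀/σ₀² + n·x̄/σ²)/(1/σ₀² + n/σ²) = (σ²·μ₀ + σ₀²·n·x̄)/(σ² + n·σ₀²) = (1439.4436·120.30 + 146.1681·735)/2462.6203 = 280598.61858/2462.6203 = 113.9431.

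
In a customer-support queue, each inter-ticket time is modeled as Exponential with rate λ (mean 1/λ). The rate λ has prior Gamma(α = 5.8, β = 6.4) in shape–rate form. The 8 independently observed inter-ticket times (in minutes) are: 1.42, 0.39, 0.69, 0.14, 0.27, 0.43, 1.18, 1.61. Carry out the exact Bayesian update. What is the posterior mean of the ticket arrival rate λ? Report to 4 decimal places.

With a Gamma(shape α, rate β) prior on the exponential rate λ, the posterior after n observations with total T = Σxᵢ is Gamma(α+n, β+T).
Sum of observations T = 6.13 minutes; n = 8.
Posterior: Gamma(5.8+8, 6.4+6.13) = Gamma(13.8, 12.53).
Posterior mean of λ = α/β = 13.8/12.53 = 1.1014.

1.1014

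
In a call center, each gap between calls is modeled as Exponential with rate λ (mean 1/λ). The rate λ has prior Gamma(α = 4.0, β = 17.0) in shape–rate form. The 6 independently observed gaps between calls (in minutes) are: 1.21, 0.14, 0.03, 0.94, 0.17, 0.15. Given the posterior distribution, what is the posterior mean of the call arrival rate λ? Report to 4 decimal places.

0.5092

With a Gamma(shape α, rate β) prior on the exponential rate λ, the posterior after n observations with total T = Σxᵢ is Gamma(α+n, β+T).
Sum of observations T = 2.64 minutes; n = 6.
Posterior: Gamma(4.0+6, 17.0+2.64) = Gamma(10.0, 19.64).
Posterior mean of λ = α/β = 10.0/19.64 = 0.5092.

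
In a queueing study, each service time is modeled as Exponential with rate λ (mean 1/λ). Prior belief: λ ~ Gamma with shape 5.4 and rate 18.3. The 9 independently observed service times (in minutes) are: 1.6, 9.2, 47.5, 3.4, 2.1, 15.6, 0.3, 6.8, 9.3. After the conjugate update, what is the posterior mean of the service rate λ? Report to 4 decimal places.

0.1262

With a Gamma(shape α, rate β) prior on the exponential rate λ, the posterior after n observations with total T = Σxᵢ is Gamma(α+n, β+T).
Sum of observations T = 95.8 minutes; n = 9.
Posterior: Gamma(5.4+9, 18.3+95.8) = Gamma(14.4, 114.1).
Posterior mean of λ = α/β = 14.4/114.1 = 0.1262.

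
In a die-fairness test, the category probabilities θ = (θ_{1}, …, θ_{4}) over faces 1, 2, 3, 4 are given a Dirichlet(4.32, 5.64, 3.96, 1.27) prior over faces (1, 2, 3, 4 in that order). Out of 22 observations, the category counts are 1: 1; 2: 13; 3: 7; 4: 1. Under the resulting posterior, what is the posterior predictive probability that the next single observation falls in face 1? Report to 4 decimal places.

0.1430

The Dirichlet prior is conjugate to the Multinomial likelihood: each posterior αⱼ = prior αⱼ + observed count nⱼ.
Posterior concentration: (5.32, 18.64, 10.96, 2.27), total = 37.19.
P(next = 1 | data) = α_{1}/Σα = 0.1430.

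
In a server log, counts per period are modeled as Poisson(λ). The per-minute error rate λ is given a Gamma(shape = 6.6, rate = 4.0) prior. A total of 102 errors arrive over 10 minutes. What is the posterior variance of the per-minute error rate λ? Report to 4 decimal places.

With a Gamma(shape α, rate β) prior, the Poisson likelihood is conjugate: the posterior is Gamma(α + ΣXᵢ, β + n).
Posterior: Gamma(α+S, β+n) = Gamma(6.6+102, 4.0+10) = Gamma(108.6, 14.0).
Var = α/β² = 108.6/14.0² = 0.5541.

0.5541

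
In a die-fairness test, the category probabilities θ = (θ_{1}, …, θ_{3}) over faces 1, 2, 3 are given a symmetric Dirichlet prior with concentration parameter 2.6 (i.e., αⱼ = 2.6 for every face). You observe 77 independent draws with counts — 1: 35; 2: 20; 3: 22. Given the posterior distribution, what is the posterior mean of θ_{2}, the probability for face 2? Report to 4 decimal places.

The Dirichlet prior is conjugate to the Multinomial likelihood: each posterior αⱼ = prior αⱼ + observed count nⱼ.
Posterior concentration: (37.6, 22.6, 24.6), total = 84.8.
E[θ_{2}|data] = α_{2}/Σα = 22.6/84.8 = 0.2665.

0.2665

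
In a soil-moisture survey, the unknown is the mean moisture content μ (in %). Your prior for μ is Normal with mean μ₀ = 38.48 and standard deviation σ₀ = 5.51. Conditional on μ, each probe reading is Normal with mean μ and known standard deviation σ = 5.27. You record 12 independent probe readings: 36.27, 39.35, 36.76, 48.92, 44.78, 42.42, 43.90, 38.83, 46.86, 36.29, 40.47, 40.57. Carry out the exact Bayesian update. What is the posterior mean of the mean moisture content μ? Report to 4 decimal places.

41.0863

For Normal data with known variance σ², a Normal(μ₀, σ₀²) prior on μ is conjugate. Posterior precision = 1/σ₀² + n/σ²; posterior mean is the precision-weighted average of μ₀ and x̄.
Σxᵢ = 36.27 + 39.35 + 36.76 + 48.92 + 44.78 + 42.42 + 43.90 + 38.83 + 46.86 + 36.29 + 40.47 + 40.57 = 495.42, so n·x̄ = 495.42.
σ₀² = 5.51² = 30.3601, σ² = 5.27² = 27.7729; σ² + n·σ₀² = 27.7729 + 12·30.3601 = 392.0941.
Posterior mean = (μ₀/σ₀² + n·x̄/σ²)/(1/σ₀² + n/σ²) = (σ²·μ₀ + σ₀²·n·x̄)/(σ² + n·σ₀²) = (27.7729·38.48 + 30.3601·495.42)/392.0941 = 16109.701934/392.0941 = 41.0863.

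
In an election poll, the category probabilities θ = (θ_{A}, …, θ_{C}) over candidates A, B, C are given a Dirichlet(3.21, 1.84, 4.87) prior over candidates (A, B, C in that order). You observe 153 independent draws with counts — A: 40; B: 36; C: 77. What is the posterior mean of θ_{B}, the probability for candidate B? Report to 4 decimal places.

0.2323

The Dirichlet prior is conjugate to the Multinomial likelihood: each posterior αⱼ = prior αⱼ + observed count nⱼ.
Posterior concentration: (43.21, 37.84, 81.87), total = 162.92.
E[θ_{B}|data] = α_{B}/Σα = 37.84/162.92 = 0.2323.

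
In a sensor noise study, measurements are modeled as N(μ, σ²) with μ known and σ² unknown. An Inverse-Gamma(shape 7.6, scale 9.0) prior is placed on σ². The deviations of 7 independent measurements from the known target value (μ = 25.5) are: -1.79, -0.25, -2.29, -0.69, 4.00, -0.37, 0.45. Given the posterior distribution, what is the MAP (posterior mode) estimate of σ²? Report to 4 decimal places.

With known mean μ and an Inverse-Gamma(α, β) prior on σ², the Normal likelihood is conjugate: posterior is Inv-Gamma(α + n/2, β + Σ(xᵢ−μ)²/2).
Σ(xᵢ−μ)² = (-1.79)² + (-0.25)² + (-2.29)² + (-0.69)² + (4.00)² + (-0.37)² + (0.45)² = 25.3262.
Posterior: Inv-Gamma(7.6 + 7/2, 9.0 + 25.3262/2) = Inv-Gamma(11.10, 21.66310).
Mode = β/(α+1) = 21.66310/12.10 = 1.7903.

1.7903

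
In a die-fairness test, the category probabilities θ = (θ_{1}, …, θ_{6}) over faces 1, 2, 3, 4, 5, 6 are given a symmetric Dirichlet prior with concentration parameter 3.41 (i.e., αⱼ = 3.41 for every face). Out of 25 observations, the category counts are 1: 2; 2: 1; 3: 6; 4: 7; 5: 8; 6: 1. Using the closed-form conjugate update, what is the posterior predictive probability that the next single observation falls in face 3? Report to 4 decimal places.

The Dirichlet prior is conjugate to the Multinomial likelihood: each posterior αⱼ = prior αⱼ + observed count nⱼ.
Posterior concentration: (5.41, 4.41, 9.41, 10.41, 11.41, 4.41), total = 45.46.
P(next = 3 | data) = α_{3}/Σα = 0.2070.

0.2070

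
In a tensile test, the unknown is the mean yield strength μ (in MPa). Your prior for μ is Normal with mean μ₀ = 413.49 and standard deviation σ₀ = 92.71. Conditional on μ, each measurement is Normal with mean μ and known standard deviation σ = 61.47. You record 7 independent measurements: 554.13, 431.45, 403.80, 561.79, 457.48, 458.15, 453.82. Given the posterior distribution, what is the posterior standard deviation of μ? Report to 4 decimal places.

22.5366

For Normal data with known variance σ², a Normal(μ₀, σ₀²) prior on μ is conjugate. Posterior precision = 1/σ₀² + n/σ²; posterior mean is the precision-weighted average of μ₀ and x̄.
σ₀² = 92.71² = 8595.1441, σ² = 61.47² = 3778.5609; σ² + n·σ₀² = 3778.5609 + 7·8595.1441 = 63944.5696.
Posterior precision = 1/σ₀² + n/σ² = 1/8595.1441 + 7/3778.5609 = (σ² + n·σ₀²)/(σ₀²σ²) = 63944.5696/(8595.1441·3778.5609); posterior variance σₙ² = σ₀²σ²/(σ² + n·σ₀²) = 8595.1441·3778.5609/63944.5696 = 507.897318.
Posterior SD = √σₙ² = √(8595.1441·3778.5609/63944.5696) = 22.5366.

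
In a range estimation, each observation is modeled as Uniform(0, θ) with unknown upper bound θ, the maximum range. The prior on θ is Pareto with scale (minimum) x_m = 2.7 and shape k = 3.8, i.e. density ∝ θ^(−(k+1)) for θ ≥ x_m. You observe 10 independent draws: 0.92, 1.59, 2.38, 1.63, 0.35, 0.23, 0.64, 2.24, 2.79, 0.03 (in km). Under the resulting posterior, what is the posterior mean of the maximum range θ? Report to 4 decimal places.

3.0080

A Pareto(scale x_m, shape k) prior on the upper bound θ of Uniform(0, θ) is conjugate: posterior is Pareto(max(x_m, max xᵢ), k + n).
Sample maximum = 2.79; prior scale x_m = 2.7 → posterior scale = max = 2.79.
Posterior shape = 3.8 + 10 = 13.8.
E[θ|data] = k·x_m/(k−1) = 13.8·2.79/12.8 = 3.0080.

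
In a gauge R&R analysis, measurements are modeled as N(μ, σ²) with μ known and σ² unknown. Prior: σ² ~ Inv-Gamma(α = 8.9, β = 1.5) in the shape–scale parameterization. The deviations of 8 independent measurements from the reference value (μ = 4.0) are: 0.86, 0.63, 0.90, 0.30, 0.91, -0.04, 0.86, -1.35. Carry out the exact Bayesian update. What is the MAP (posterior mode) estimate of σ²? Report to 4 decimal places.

With known mean μ and an Inverse-Gamma(α, β) prior on σ², the Normal likelihood is conjugate: posterior is Inv-Gamma(α + n/2, β + Σ(xᵢ−μ)²/2).
Σ(xᵢ−μ)² = (0.86)² + (0.63)² + (0.90)² + (0.30)² + (0.91)² + (-0.04)² + (0.86)² + (-1.35)² = 5.4283.
Posterior: Inv-Gamma(8.9 + 8/2, 1.5 + 5.4283/2) = Inv-Gamma(12.90, 4.21415).
Mode = β/(α+1) = 4.21415/13.90 = 0.3032.

0.3032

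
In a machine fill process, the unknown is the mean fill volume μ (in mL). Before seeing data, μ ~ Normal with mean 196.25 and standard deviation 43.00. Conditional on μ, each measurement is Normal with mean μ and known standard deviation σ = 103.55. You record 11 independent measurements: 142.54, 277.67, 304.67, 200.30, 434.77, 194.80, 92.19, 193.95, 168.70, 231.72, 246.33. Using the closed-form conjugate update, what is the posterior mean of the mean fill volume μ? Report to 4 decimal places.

For Normal data with known variance σ², a Normal(μ₀, σ₀²) prior on μ is conjugate. Posterior precision = 1/σ₀² + n/σ²; posterior mean is the precision-weighted average of μ₀ and x̄.
Σxᵢ = 142.54 + 277.67 + 304.67 + 200.30 + 434.77 + 194.80 + 92.19 + 193.95 + 168.70 + 231.72 + 246.33 = 2487.64, so n·x̄ = 2487.64.
σ₀² = 43.00² = 1849, σ² = 103.55² = 10722.6025; σ² + n·σ₀² = 10722.6025 + 11·1849 = 31061.6025.
Posterior mean = (μ₀/σ₀² + n·x̄/σ²)/(1/σ₀² + n/σ²) = (σ²·μ₀ + σ₀²·n·x̄)/(σ² + n·σ₀²) = (10722.6025·196.25 + 1849·2487.64)/31061.6025 = 6703957.100625/31061.6025 = 215.8278.

215.8278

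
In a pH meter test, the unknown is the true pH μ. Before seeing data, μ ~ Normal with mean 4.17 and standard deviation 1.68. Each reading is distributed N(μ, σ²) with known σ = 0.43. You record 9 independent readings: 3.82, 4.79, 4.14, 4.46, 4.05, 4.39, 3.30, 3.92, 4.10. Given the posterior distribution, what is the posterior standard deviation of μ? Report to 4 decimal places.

0.1428

For Normal data with known variance σ², a Normal(μ₀, σ₀²) prior on μ is conjugate. Posterior precision = 1/σ₀² + n/σ²; posterior mean is the precision-weighted average of μ₀ and x̄.
σ₀² = 1.68² = 2.8224, σ² = 0.43² = 0.1849; σ² + n·σ₀² = 0.1849 + 9·2.8224 = 25.5865.
Posterior precision = 1/σ₀² + n/σ² = 1/2.8224 + 9/0.1849 = (σ² + n·σ₀²)/(σ₀²σ²) = 25.5865/(2.8224·0.1849); posterior variance σₙ² = σ₀²σ²/(σ² + n·σ₀²) = 2.8224·0.1849/25.5865 = 0.020396.
Posterior SD = √σₙ² = √(2.8224·0.1849/25.5865) = 0.1428.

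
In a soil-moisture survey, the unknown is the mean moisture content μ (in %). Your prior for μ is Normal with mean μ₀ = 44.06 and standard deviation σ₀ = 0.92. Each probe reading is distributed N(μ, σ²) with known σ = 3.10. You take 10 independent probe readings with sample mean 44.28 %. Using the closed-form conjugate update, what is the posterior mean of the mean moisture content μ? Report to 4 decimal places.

For Normal data with known variance σ², a Normal(μ₀, σ₀²) prior on μ is conjugate. Posterior precision = 1/σ₀² + n/σ²; posterior mean is the precision-weighted average of μ₀ and x̄.
n·x̄ = 10·44.28 = 442.8.
σ₀² = 0.92² = 0.8464, σ² = 3.10² = 9.61; σ² + n·σ₀² = 9.61 + 10·0.8464 = 18.074.
Posterior mean = (μ₀/σ₀² + n·x̄/σ²)/(1/σ₀² + n/σ²) = (σ²·μ₀ + σ₀²·n·x̄)/(σ² + n·σ₀²) = (9.61·44.06 + 0.8464·442.8)/18.074 = 798.20252/18.074 = 44.1630.

44.1630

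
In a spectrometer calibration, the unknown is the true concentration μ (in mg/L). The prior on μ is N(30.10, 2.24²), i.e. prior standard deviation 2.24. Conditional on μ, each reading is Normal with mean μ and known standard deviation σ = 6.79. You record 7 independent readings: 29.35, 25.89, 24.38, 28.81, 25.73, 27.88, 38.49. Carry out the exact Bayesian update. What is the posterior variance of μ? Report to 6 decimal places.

For Normal data with known variance σ², a Normal(μ₀, σ₀²) prior on μ is conjugate. Posterior precision = 1/σ₀² + n/σ²; posterior mean is the precision-weighted average of μ₀ and x̄.
σ₀² = 2.24² = 5.0176, σ² = 6.79² = 46.1041; σ² + n·σ₀² = 46.1041 + 7·5.0176 = 81.2273.
Posterior precision = 1/σ₀² + n/σ² = 1/5.0176 + 7/46.1041 = (σ² + n·σ₀²)/(σ₀²σ²) = 81.2273/(5.0176·46.1041); posterior variance σₙ² = σ₀²σ²/(σ² + n·σ₀²) = 5.0176·46.1041/81.2273 = 2.847958.

2.847958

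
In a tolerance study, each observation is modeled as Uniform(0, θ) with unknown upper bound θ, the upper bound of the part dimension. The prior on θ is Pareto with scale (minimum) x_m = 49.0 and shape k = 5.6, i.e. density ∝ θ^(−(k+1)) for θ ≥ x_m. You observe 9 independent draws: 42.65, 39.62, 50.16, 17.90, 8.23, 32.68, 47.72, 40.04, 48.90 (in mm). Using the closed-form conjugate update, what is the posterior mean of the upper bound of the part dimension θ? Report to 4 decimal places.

53.8482

A Pareto(scale x_m, shape k) prior on the upper bound θ of Uniform(0, θ) is conjugate: posterior is Pareto(max(x_m, max xᵢ), k + n).
Sample maximum = 50.16; prior scale x_m = 49.0 → posterior scale = max = 50.16.
Posterior shape = 5.6 + 9 = 14.6.
E[θ|data] = k·x_m/(k−1) = 14.6·50.16/13.6 = 53.8482.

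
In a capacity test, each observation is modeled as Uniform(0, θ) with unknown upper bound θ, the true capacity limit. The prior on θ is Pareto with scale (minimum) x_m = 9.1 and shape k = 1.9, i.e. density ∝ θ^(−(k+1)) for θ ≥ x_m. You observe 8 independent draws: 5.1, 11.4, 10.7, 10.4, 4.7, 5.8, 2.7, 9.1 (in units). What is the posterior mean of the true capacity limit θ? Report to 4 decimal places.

12.6809

A Pareto(scale x_m, shape k) prior on the upper bound θ of Uniform(0, θ) is conjugate: posterior is Pareto(max(x_m, max xᵢ), k + n).
Sample maximum = 11.4; prior scale x_m = 9.1 → posterior scale = max = 11.4.
Posterior shape = 1.9 + 8 = 9.9.
E[θ|data] = k·x_m/(k−1) = 9.9·11.4/8.9 = 12.6809.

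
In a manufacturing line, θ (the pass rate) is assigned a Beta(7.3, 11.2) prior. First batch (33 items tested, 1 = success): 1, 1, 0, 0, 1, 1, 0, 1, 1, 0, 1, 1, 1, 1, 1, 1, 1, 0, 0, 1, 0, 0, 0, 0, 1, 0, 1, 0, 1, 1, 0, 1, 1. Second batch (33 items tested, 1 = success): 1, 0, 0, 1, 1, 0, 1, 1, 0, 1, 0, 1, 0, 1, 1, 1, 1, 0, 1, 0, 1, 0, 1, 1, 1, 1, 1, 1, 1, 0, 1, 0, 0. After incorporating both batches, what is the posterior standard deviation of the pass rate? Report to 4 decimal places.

The Beta prior is conjugate to a Binomial/Bernoulli likelihood; the update adds successes to α and failures to β.
After batch 1: Beta(7.3+20, 11.2+13) = Beta(27.3, 24.2).
After batch 2: Beta(27.3+21, 24.2+12) = Beta(48.3, 36.2).
Var = αβ/((α+β)²(α+β+1)) = 48.3·36.2/(84.5²·85.5) = 0.00286402; SD = √0.00286402 = 0.0535.

0.0535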